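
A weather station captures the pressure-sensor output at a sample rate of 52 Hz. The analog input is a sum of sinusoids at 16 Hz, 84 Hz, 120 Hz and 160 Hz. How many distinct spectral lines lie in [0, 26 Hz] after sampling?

fs/2 = 26 Hz.
16 Hz ≤ fs/2 = 26 Hz, passes unchanged.
84 Hz mod fs = 32 Hz.
32 Hz > fs/2 = 26 Hz, folds to fs − 32 Hz = 20 Hz.
120 Hz mod fs = 16 Hz.
16 Hz ≤ fs/2 = 26 Hz, appears at 16 Hz.
160 Hz mod fs = 4 Hz.
4 Hz ≤ fs/2 = 26 Hz, appears at 4 Hz.
Distinct values: {4 Hz, 16 Hz, 20 Hz} → 3.

3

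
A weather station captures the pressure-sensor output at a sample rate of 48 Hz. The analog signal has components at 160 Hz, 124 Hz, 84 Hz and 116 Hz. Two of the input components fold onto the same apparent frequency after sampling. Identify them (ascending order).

116 Hz, 124 Hz

fs/2 = 24 Hz.
160 Hz mod fs = 16 Hz.
16 Hz ≤ fs/2 = 24 Hz, appears at 16 Hz.
124 Hz mod fs = 28 Hz.
28 Hz > fs/2 = 24 Hz, folds to fs − 28 Hz = 20 Hz.
84 Hz mod fs = 36 Hz.
36 Hz > fs/2 = 24 Hz, folds to fs − 36 Hz = 12 Hz.
116 Hz mod fs = 20 Hz.
20 Hz ≤ fs/2 = 24 Hz, appears at 20 Hz.
116 Hz and 124 Hz both map to 20 Hz.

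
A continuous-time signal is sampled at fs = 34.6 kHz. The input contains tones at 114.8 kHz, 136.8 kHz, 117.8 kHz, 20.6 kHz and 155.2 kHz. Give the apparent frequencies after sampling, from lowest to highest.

fs/2 = 17.3 kHz.
114.8 kHz mod fs = 11 kHz.
11 kHz ≤ fs/2 = 17.3 kHz, appears at 11 kHz.
136.8 kHz mod fs = 33 kHz.
33 kHz > fs/2 = 17.3 kHz, folds to fs − 33 kHz = 1.6 kHz.
117.8 kHz mod fs = 14 kHz.
14 kHz ≤ fs/2 = 17.3 kHz, appears at 14 kHz.
20.6 kHz > fs/2 = 17.3 kHz, folds to fs − 20.6 kHz = 14 kHz.
155.2 kHz mod fs = 16.8 kHz.
16.8 kHz ≤ fs/2 = 17.3 kHz, appears at 16.8 kHz.
Distinct values: {1.6 kHz, 11 kHz, 14 kHz, 16.8 kHz}.

1.6 kHz, 11 kHz, 14 kHz, 16.8 kHz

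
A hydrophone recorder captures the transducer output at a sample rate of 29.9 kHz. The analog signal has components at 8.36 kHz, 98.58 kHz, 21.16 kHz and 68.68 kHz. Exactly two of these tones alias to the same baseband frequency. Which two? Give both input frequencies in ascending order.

68.68 kHz, 98.58 kHz

fs/2 = 14.95 kHz.
8.36 kHz ≤ fs/2 = 14.95 kHz, passes unchanged.
98.58 kHz mod fs = 8.88 kHz.
8.88 kHz ≤ fs/2 = 14.95 kHz, appears at 8.88 kHz.
21.16 kHz > fs/2 = 14.95 kHz, folds to fs − 21.16 kHz = 8.74 kHz.
68.68 kHz mod fs = 8.88 kHz.
8.88 kHz ≤ fs/2 = 14.95 kHz, appears at 8.88 kHz.
68.68 kHz and 98.58 kHz both map to 8.88 kHz.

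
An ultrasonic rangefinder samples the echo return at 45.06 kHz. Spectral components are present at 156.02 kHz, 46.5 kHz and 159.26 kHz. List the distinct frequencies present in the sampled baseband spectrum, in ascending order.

1.44 kHz, 20.84 kHz, 20.98 kHz

fs/2 = 22.53 kHz.
156.02 kHz mod fs = 20.84 kHz.
20.84 kHz ≤ fs/2 = 22.53 kHz, appears at 20.84 kHz.
46.5 kHz mod fs = 1.44 kHz.
1.44 kHz ≤ fs/2 = 22.53 kHz, appears at 1.44 kHz.
159.26 kHz mod fs = 24.08 kHz.
24.08 kHz > fs/2 = 22.53 kHz, folds to fs − 24.08 kHz = 20.98 kHz.
Distinct values: {1.44 kHz, 20.84 kHz, 20.98 kHz}.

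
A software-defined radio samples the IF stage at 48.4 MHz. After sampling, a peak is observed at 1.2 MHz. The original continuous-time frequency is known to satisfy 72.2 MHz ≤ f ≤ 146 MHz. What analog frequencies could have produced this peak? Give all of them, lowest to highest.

95.6 MHz, 98 MHz, 144 MHz

Frequencies that alias to 1.2 MHz are k·fs ± 1.2 MHz for integer k ≥ 0.
k=0: 1.2 MHz.
k=1: 47.2 MHz, 49.6 MHz.
k=2: 95.6 MHz, 98 MHz.
k=3: 144 MHz, 146.4 MHz.
k=4: 192.4 MHz, 194.8 MHz.
Within [72.2 MHz, 146 MHz]: 95.6 MHz, 98 MHz, 144 MHz.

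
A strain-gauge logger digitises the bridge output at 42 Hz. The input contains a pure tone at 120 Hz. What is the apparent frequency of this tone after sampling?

6 Hz

120 Hz mod fs = 36 Hz.
36 Hz > fs/2 = 21 Hz, folds to fs − 36 Hz = 6 Hz.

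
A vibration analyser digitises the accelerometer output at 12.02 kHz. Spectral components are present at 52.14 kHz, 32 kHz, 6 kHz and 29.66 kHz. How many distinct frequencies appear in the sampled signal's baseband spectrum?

fs/2 = 6.01 kHz.
52.14 kHz mod fs = 4.06 kHz.
4.06 kHz ≤ fs/2 = 6.01 kHz, appears at 4.06 kHz.
32 kHz mod fs = 7.96 kHz.
7.96 kHz > fs/2 = 6.01 kHz, folds to fs − 7.96 kHz = 4.06 kHz.
6 kHz ≤ fs/2 = 6.01 kHz, passes unchanged.
29.66 kHz mod fs = 5.62 kHz.
5.62 kHz ≤ fs/2 = 6.01 kHz, appears at 5.62 kHz.
Distinct values: {4.06 kHz, 5.62 kHz, 6 kHz} → 3.

3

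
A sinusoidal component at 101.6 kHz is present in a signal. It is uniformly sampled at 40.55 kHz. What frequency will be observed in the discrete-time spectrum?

101.6 kHz mod fs = 20.5 kHz.
20.5 kHz > fs/2 = 20.275 kHz, folds to fs − 20.5 kHz = 20.05 kHz.

20.05 kHz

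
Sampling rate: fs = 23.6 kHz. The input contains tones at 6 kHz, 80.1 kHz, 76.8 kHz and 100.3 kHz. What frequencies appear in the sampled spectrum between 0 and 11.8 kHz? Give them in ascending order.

5.9 kHz, 6 kHz, 9.3 kHz

fs/2 = 11.8 kHz.
6 kHz ≤ fs/2 = 11.8 kHz, passes unchanged.
80.1 kHz mod fs = 9.3 kHz.
9.3 kHz ≤ fs/2 = 11.8 kHz, appears at 9.3 kHz.
76.8 kHz mod fs = 6 kHz.
6 kHz ≤ fs/2 = 11.8 kHz, appears at 6 kHz.
100.3 kHz mod fs = 5.9 kHz.
5.9 kHz ≤ fs/2 = 11.8 kHz, appears at 5.9 kHz.
Distinct values: {5.9 kHz, 6 kHz, 9.3 kHz}.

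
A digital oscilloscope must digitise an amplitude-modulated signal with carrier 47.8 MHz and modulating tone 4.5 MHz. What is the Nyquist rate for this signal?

104.6 MHz

AM sidebands sit at fc ± fm = 43.3 MHz and 52.3 MHz.
Highest-frequency component: 52.3 MHz.
Nyquist rate = 2 × 52.3 MHz = 104.6 MHz.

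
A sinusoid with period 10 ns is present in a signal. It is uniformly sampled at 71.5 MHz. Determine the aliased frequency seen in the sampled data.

T = 10 ns → f = 1/T = 100 MHz.
100 MHz mod fs = 28.5 MHz.
28.5 MHz ≤ fs/2 = 35.75 MHz, appears at 28.5 MHz.

28.5 MHz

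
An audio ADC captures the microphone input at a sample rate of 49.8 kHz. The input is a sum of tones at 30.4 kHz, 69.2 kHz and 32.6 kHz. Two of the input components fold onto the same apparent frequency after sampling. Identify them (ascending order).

30.4 kHz, 69.2 kHz

fs/2 = 24.9 kHz.
30.4 kHz > fs/2 = 24.9 kHz, folds to fs − 30.4 kHz = 19.4 kHz.
69.2 kHz mod fs = 19.4 kHz.
19.4 kHz ≤ fs/2 = 24.9 kHz, appears at 19.4 kHz.
32.6 kHz > fs/2 = 24.9 kHz, folds to fs − 32.6 kHz = 17.2 kHz.
30.4 kHz and 69.2 kHz both map to 19.4 kHz.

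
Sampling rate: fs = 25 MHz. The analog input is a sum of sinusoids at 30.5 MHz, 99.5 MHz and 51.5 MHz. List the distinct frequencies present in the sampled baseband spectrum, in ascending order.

0.5 MHz, 1.5 MHz, 5.5 MHz

fs/2 = 12.5 MHz.
30.5 MHz mod fs = 5.5 MHz.
5.5 MHz ≤ fs/2 = 12.5 MHz, appears at 5.5 MHz.
99.5 MHz mod fs = 24.5 MHz.
24.5 MHz > fs/2 = 12.5 MHz, folds to fs − 24.5 MHz = 0.5 MHz.
51.5 MHz mod fs = 1.5 MHz.
1.5 MHz ≤ fs/2 = 12.5 MHz, appears at 1.5 MHz.
Distinct values: {0.5 MHz, 1.5 MHz, 5.5 MHz}.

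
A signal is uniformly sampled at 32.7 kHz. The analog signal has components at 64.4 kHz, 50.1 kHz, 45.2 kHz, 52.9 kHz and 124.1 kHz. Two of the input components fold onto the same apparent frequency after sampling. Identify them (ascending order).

fs/2 = 16.35 kHz.
64.4 kHz mod fs = 31.7 kHz.
31.7 kHz > fs/2 = 16.35 kHz, folds to fs − 31.7 kHz = 1 kHz.
50.1 kHz mod fs = 17.4 kHz.
17.4 kHz > fs/2 = 16.35 kHz, folds to fs − 17.4 kHz = 15.3 kHz.
45.2 kHz mod fs = 12.5 kHz.
12.5 kHz ≤ fs/2 = 16.35 kHz, appears at 12.5 kHz.
52.9 kHz mod fs = 20.2 kHz.
20.2 kHz > fs/2 = 16.35 kHz, folds to fs − 20.2 kHz = 12.5 kHz.
124.1 kHz mod fs = 26 kHz.
26 kHz > fs/2 = 16.35 kHz, folds to fs − 26 kHz = 6.7 kHz.
45.2 kHz and 52.9 kHz both map to 12.5 kHz.

45.2 kHz, 52.9 kHz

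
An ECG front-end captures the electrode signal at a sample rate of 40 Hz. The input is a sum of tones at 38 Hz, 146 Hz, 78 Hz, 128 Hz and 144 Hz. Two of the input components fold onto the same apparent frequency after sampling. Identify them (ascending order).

38 Hz, 78 Hz

fs/2 = 20 Hz.
38 Hz > fs/2 = 20 Hz, folds to fs − 38 Hz = 2 Hz.
146 Hz mod fs = 26 Hz.
26 Hz > fs/2 = 20 Hz, folds to fs − 26 Hz = 14 Hz.
78 Hz mod fs = 38 Hz.
38 Hz > fs/2 = 20 Hz, folds to fs − 38 Hz = 2 Hz.
128 Hz mod fs = 8 Hz.
8 Hz ≤ fs/2 = 20 Hz, appears at 8 Hz.
144 Hz mod fs = 24 Hz.
24 Hz > fs/2 = 20 Hz, folds to fs − 24 Hz = 16 Hz.
38 Hz and 78 Hz both map to 2 Hz.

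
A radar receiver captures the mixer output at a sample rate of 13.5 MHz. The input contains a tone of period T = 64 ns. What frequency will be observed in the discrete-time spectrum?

T = 64 ns → f = 1/T = 15.625 MHz.
15.625 MHz mod fs = 2.125 MHz.
2.125 MHz ≤ fs/2 = 6.75 MHz, appears at 2.125 MHz.

2.125 MHz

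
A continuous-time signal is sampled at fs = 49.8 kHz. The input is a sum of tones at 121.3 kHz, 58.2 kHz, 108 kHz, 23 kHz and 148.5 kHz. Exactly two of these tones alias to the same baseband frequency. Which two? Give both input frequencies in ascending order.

fs/2 = 24.9 kHz.
121.3 kHz mod fs = 21.7 kHz.
21.7 kHz ≤ fs/2 = 24.9 kHz, appears at 21.7 kHz.
58.2 kHz mod fs = 8.4 kHz.
8.4 kHz ≤ fs/2 = 24.9 kHz, appears at 8.4 kHz.
108 kHz mod fs = 8.4 kHz.
8.4 kHz ≤ fs/2 = 24.9 kHz, appears at 8.4 kHz.
23 kHz ≤ fs/2 = 24.9 kHz, passes unchanged.
148.5 kHz mod fs = 48.9 kHz.
48.9 kHz > fs/2 = 24.9 kHz, folds to fs − 48.9 kHz = 0.9 kHz.
58.2 kHz and 108 kHz both map to 8.4 kHz.

58.2 kHz, 108 kHz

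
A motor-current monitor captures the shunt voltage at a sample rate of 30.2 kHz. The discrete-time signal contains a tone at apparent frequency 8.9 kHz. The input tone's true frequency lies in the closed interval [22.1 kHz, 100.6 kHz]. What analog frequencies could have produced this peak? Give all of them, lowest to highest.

Frequencies that alias to 8.9 kHz are k·fs ± 8.9 kHz for integer k ≥ 0.
k=0: 8.9 kHz.
k=1: 21.3 kHz, 39.1 kHz.
k=2: 51.5 kHz, 69.3 kHz.
k=3: 81.7 kHz, 99.5 kHz.
k=4: 111.9 kHz, 129.7 kHz.
Within [22.1 kHz, 100.6 kHz]: 39.1 kHz, 51.5 kHz, 69.3 kHz, 81.7 kHz, 99.5 kHz.

39.1 kHz, 51.5 kHz, 69.3 kHz, 81.7 kHz, 99.5 kHz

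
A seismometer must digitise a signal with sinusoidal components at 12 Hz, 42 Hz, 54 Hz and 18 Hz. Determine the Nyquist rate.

Highest-frequency component: 54 Hz.
Nyquist rate = 2 × 54 Hz = 108 Hz.

108 Hz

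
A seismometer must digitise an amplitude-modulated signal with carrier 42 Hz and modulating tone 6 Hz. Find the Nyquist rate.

AM sidebands sit at fc ± fm = 36 Hz and 48 Hz.
Highest-frequency component: 48 Hz.
Nyquist rate = 2 × 48 Hz = 96 Hz.

96 Hz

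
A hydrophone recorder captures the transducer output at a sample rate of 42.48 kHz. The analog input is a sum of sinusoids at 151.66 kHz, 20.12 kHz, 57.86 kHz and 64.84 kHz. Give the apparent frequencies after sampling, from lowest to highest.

15.38 kHz, 18.26 kHz, 20.12 kHz

fs/2 = 21.24 kHz.
151.66 kHz mod fs = 24.22 kHz.
24.22 kHz > fs/2 = 21.24 kHz, folds to fs − 24.22 kHz = 18.26 kHz.
20.12 kHz ≤ fs/2 = 21.24 kHz, passes unchanged.
57.86 kHz mod fs = 15.38 kHz.
15.38 kHz ≤ fs/2 = 21.24 kHz, appears at 15.38 kHz.
64.84 kHz mod fs = 22.36 kHz.
22.36 kHz > fs/2 = 21.24 kHz, folds to fs − 22.36 kHz = 20.12 kHz.
Distinct values: {15.38 kHz, 18.26 kHz, 20.12 kHz}.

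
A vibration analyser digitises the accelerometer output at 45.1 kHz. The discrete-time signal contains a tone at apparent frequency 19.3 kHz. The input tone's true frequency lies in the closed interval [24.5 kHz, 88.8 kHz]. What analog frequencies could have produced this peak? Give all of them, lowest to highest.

25.8 kHz, 64.4 kHz, 70.9 kHz

Frequencies that alias to 19.3 kHz are k·fs ± 19.3 kHz for integer k ≥ 0.
k=0: 19.3 kHz.
k=1: 25.8 kHz, 64.4 kHz.
k=2: 70.9 kHz, 109.5 kHz.
k=3: 116 kHz, 154.6 kHz.
Within [24.5 kHz, 88.8 kHz]: 25.8 kHz, 64.4 kHz, 70.9 kHz.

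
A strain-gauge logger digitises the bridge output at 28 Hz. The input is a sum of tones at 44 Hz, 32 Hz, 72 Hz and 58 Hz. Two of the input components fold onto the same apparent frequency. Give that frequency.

fs/2 = 14 Hz.
44 Hz mod fs = 16 Hz.
16 Hz > fs/2 = 14 Hz, folds to fs − 16 Hz = 12 Hz.
32 Hz mod fs = 4 Hz.
4 Hz ≤ fs/2 = 14 Hz, appears at 4 Hz.
72 Hz mod fs = 16 Hz.
16 Hz > fs/2 = 14 Hz, folds to fs − 16 Hz = 12 Hz.
58 Hz mod fs = 2 Hz.
2 Hz ≤ fs/2 = 14 Hz, appears at 2 Hz.
44 Hz and 72 Hz both map to 12 Hz.

12 Hz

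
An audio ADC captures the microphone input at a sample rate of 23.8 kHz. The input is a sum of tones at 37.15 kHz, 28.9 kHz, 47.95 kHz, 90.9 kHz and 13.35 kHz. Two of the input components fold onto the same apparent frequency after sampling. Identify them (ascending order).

13.35 kHz, 37.15 kHz

fs/2 = 11.9 kHz.
37.15 kHz mod fs = 13.35 kHz.
13.35 kHz > fs/2 = 11.9 kHz, folds to fs − 13.35 kHz = 10.45 kHz.
28.9 kHz mod fs = 5.1 kHz.
5.1 kHz ≤ fs/2 = 11.9 kHz, appears at 5.1 kHz.
47.95 kHz mod fs = 0.35 kHz.
0.35 kHz ≤ fs/2 = 11.9 kHz, appears at 0.35 kHz.
90.9 kHz mod fs = 19.5 kHz.
19.5 kHz > fs/2 = 11.9 kHz, folds to fs − 19.5 kHz = 4.3 kHz.
13.35 kHz > fs/2 = 11.9 kHz, folds to fs − 13.35 kHz = 10.45 kHz.
13.35 kHz and 37.15 kHz both map to 10.45 kHz.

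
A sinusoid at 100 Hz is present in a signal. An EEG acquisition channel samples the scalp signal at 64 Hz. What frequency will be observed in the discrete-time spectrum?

100 Hz mod fs = 36 Hz.
36 Hz > fs/2 = 32 Hz, folds to fs − 36 Hz = 28 Hz.

28 Hz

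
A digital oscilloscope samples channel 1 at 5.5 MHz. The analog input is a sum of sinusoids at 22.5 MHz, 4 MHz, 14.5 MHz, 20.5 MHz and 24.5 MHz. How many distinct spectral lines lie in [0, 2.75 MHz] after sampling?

fs/2 = 2.75 MHz.
22.5 MHz mod fs = 0.5 MHz.
0.5 MHz ≤ fs/2 = 2.75 MHz, appears at 0.5 MHz.
4 MHz > fs/2 = 2.75 MHz, folds to fs − 4 MHz = 1.5 MHz.
14.5 MHz mod fs = 3.5 MHz.
3.5 MHz > fs/2 = 2.75 MHz, folds to fs − 3.5 MHz = 2 MHz.
20.5 MHz mod fs = 4 MHz.
4 MHz > fs/2 = 2.75 MHz, folds to fs − 4 MHz = 1.5 MHz.
24.5 MHz mod fs = 2.5 MHz.
2.5 MHz ≤ fs/2 = 2.75 MHz, appears at 2.5 MHz.
Distinct values: {0.5 MHz, 1.5 MHz, 2 MHz, 2.5 MHz} → 4.

4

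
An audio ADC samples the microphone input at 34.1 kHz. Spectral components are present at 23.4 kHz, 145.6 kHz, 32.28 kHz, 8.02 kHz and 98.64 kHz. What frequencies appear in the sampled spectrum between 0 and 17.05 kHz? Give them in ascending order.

fs/2 = 17.05 kHz.
23.4 kHz > fs/2 = 17.05 kHz, folds to fs − 23.4 kHz = 10.7 kHz.
145.6 kHz mod fs = 9.2 kHz.
9.2 kHz ≤ fs/2 = 17.05 kHz, appears at 9.2 kHz.
32.28 kHz > fs/2 = 17.05 kHz, folds to fs − 32.28 kHz = 1.82 kHz.
8.02 kHz ≤ fs/2 = 17.05 kHz, passes unchanged.
98.64 kHz mod fs = 30.44 kHz.
30.44 kHz > fs/2 = 17.05 kHz, folds to fs − 30.44 kHz = 3.66 kHz.
Distinct values: {1.82 kHz, 3.66 kHz, 8.02 kHz, 9.2 kHz, 10.7 kHz}.

1.82 kHz, 3.66 kHz, 8.02 kHz, 9.2 kHz, 10.7 kHz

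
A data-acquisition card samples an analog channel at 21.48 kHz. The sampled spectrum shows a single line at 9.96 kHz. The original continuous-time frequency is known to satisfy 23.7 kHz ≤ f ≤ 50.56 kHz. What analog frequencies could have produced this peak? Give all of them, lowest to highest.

Frequencies that alias to 9.96 kHz are k·fs ± 9.96 kHz for integer k ≥ 0.
k=0: 9.96 kHz.
k=1: 11.52 kHz, 31.44 kHz.
k=2: 33 kHz, 52.92 kHz.
k=3: 54.48 kHz, 74.4 kHz.
Within [23.7 kHz, 50.56 kHz]: 31.44 kHz, 33 kHz.

31.44 kHz, 33 kHz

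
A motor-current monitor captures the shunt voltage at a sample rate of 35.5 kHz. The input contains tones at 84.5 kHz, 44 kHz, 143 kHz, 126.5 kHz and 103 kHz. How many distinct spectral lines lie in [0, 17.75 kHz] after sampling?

5

fs/2 = 17.75 kHz.
84.5 kHz mod fs = 13.5 kHz.
13.5 kHz ≤ fs/2 = 17.75 kHz, appears at 13.5 kHz.
44 kHz mod fs = 8.5 kHz.
8.5 kHz ≤ fs/2 = 17.75 kHz, appears at 8.5 kHz.
143 kHz mod fs = 1 kHz.
1 kHz ≤ fs/2 = 17.75 kHz, appears at 1 kHz.
126.5 kHz mod fs = 20 kHz.
20 kHz > fs/2 = 17.75 kHz, folds to fs − 20 kHz = 15.5 kHz.
103 kHz mod fs = 32 kHz.
32 kHz > fs/2 = 17.75 kHz, folds to fs − 32 kHz = 3.5 kHz.
Distinct values: {1 kHz, 3.5 kHz, 8.5 kHz, 13.5 kHz, 15.5 kHz} → 5.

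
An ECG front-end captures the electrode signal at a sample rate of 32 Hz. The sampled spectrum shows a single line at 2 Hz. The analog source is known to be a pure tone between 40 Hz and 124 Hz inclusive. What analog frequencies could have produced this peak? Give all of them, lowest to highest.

Frequencies that alias to 2 Hz are k·fs ± 2 Hz for integer k ≥ 0.
k=0: 2 Hz.
k=1: 30 Hz, 34 Hz.
k=2: 62 Hz, 66 Hz.
k=3: 94 Hz, 98 Hz.
k=4: 126 Hz, 130 Hz.
Within [40 Hz, 124 Hz]: 62 Hz, 66 Hz, 94 Hz, 98 Hz.

62 Hz, 66 Hz, 94 Hz, 98 Hz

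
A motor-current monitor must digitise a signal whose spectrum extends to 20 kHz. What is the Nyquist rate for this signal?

Nyquist rate = 2 × 20 kHz = 40 kHz.

40 kHz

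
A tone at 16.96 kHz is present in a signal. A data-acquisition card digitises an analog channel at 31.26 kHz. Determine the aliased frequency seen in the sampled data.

16.96 kHz > fs/2 = 15.63 kHz, folds to fs − 16.96 kHz = 14.3 kHz.

14.3 kHz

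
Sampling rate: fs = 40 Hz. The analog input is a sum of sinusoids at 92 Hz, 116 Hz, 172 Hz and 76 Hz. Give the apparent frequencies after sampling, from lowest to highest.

4 Hz, 12 Hz

fs/2 = 20 Hz.
92 Hz mod fs = 12 Hz.
12 Hz ≤ fs/2 = 20 Hz, appears at 12 Hz.
116 Hz mod fs = 36 Hz.
36 Hz > fs/2 = 20 Hz, folds to fs − 36 Hz = 4 Hz.
172 Hz mod fs = 12 Hz.
12 Hz ≤ fs/2 = 20 Hz, appears at 12 Hz.
76 Hz mod fs = 36 Hz.
36 Hz > fs/2 = 20 Hz, folds to fs − 36 Hz = 4 Hz.
Distinct values: {4 Hz, 12 Hz}.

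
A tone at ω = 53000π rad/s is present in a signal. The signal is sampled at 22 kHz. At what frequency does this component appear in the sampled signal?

4.5 kHz

ω = 53000π rad/s → f = ω/(2π) = 26500 Hz = 26.5 kHz.
26.5 kHz mod fs = 4.5 kHz.
4.5 kHz ≤ fs/2 = 11 kHz, appears at 4.5 kHz.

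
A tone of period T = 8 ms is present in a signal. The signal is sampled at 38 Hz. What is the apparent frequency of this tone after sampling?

T = 8 ms → f = 1/T = 125 Hz.
125 Hz mod fs = 11 Hz.
11 Hz ≤ fs/2 = 19 Hz, appears at 11 Hz.

11 Hz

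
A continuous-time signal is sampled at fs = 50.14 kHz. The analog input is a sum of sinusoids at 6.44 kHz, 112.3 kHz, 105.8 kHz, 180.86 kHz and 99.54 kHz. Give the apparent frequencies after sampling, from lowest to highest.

fs/2 = 25.07 kHz.
6.44 kHz ≤ fs/2 = 25.07 kHz, passes unchanged.
112.3 kHz mod fs = 12.02 kHz.
12.02 kHz ≤ fs/2 = 25.07 kHz, appears at 12.02 kHz.
105.8 kHz mod fs = 5.52 kHz.
5.52 kHz ≤ fs/2 = 25.07 kHz, appears at 5.52 kHz.
180.86 kHz mod fs = 30.44 kHz.
30.44 kHz > fs/2 = 25.07 kHz, folds to fs − 30.44 kHz = 19.7 kHz.
99.54 kHz mod fs = 49.4 kHz.
49.4 kHz > fs/2 = 25.07 kHz, folds to fs − 49.4 kHz = 0.74 kHz.
Distinct values: {0.74 kHz, 5.52 kHz, 6.44 kHz, 12.02 kHz, 19.7 kHz}.

0.74 kHz, 5.52 kHz, 6.44 kHz, 12.02 kHz, 19.7 kHz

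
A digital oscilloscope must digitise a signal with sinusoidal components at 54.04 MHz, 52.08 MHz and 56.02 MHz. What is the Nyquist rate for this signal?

112.04 MHz

Highest-frequency component: 56.02 MHz.
Nyquist rate = 2 × 56.02 MHz = 112.04 MHz.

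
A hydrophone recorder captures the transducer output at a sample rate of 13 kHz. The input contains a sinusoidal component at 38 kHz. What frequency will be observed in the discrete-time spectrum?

1 kHz

38 kHz mod fs = 12 kHz.
12 kHz > fs/2 = 6.5 kHz, folds to fs − 12 kHz = 1 kHz.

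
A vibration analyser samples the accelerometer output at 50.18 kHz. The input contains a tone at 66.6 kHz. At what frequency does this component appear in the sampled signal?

66.6 kHz mod fs = 16.42 kHz.
16.42 kHz ≤ fs/2 = 25.09 kHz, appears at 16.42 kHz.

16.42 kHz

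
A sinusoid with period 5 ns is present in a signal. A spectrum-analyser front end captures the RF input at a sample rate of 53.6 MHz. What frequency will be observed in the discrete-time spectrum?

14.4 MHz

T = 5 ns → f = 1/T = 200 MHz.
200 MHz mod fs = 39.2 MHz.
39.2 MHz > fs/2 = 26.8 MHz, folds to fs − 39.2 MHz = 14.4 MHz.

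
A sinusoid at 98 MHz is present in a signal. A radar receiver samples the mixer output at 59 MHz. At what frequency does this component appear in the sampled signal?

20 MHz

98 MHz mod fs = 39 MHz.
39 MHz > fs/2 = 29.5 MHz, folds to fs − 39 MHz = 20 MHz.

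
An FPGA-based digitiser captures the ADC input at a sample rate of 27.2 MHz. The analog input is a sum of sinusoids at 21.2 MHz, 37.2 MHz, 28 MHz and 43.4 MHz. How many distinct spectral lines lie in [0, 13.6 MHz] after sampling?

fs/2 = 13.6 MHz.
21.2 MHz > fs/2 = 13.6 MHz, folds to fs − 21.2 MHz = 6 MHz.
37.2 MHz mod fs = 10 MHz.
10 MHz ≤ fs/2 = 13.6 MHz, appears at 10 MHz.
28 MHz mod fs = 0.8 MHz.
0.8 MHz ≤ fs/2 = 13.6 MHz, appears at 0.8 MHz.
43.4 MHz mod fs = 16.2 MHz.
16.2 MHz > fs/2 = 13.6 MHz, folds to fs − 16.2 MHz = 11 MHz.
Distinct values: {0.8 MHz, 6 MHz, 10 MHz, 11 MHz} → 4.

4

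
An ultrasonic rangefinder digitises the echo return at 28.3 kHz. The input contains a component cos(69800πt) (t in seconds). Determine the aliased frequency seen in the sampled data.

6.6 kHz

ω = 69800π rad/s → f = ω/(2π) = 34900 Hz = 34.9 kHz.
34.9 kHz mod fs = 6.6 kHz.
6.6 kHz ≤ fs/2 = 14.15 kHz, appears at 6.6 kHz.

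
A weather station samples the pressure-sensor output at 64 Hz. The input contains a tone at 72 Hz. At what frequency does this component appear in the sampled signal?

8 Hz

72 Hz mod fs = 8 Hz.
8 Hz ≤ fs/2 = 32 Hz, appears at 8 Hz.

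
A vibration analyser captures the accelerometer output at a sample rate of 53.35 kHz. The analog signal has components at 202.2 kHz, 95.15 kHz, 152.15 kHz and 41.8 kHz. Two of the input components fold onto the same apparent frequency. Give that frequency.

fs/2 = 26.675 kHz.
202.2 kHz mod fs = 42.15 kHz.
42.15 kHz > fs/2 = 26.675 kHz, folds to fs − 42.15 kHz = 11.2 kHz.
95.15 kHz mod fs = 41.8 kHz.
41.8 kHz > fs/2 = 26.675 kHz, folds to fs − 41.8 kHz = 11.55 kHz.
152.15 kHz mod fs = 45.45 kHz.
45.45 kHz > fs/2 = 26.675 kHz, folds to fs − 45.45 kHz = 7.9 kHz.
41.8 kHz > fs/2 = 26.675 kHz, folds to fs − 41.8 kHz = 11.55 kHz.
41.8 kHz and 95.15 kHz both map to 11.55 kHz.

11.55 kHz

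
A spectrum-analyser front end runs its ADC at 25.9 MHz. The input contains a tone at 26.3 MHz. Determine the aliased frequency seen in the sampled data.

26.3 MHz mod fs = 0.4 MHz.
0.4 MHz ≤ fs/2 = 12.95 MHz, appears at 0.4 MHz.

0.4 MHz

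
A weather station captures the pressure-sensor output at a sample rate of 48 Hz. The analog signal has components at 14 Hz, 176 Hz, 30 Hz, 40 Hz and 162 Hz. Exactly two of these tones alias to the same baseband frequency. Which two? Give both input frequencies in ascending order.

30 Hz, 162 Hz

fs/2 = 24 Hz.
14 Hz ≤ fs/2 = 24 Hz, passes unchanged.
176 Hz mod fs = 32 Hz.
32 Hz > fs/2 = 24 Hz, folds to fs − 32 Hz = 16 Hz.
30 Hz > fs/2 = 24 Hz, folds to fs − 30 Hz = 18 Hz.
40 Hz > fs/2 = 24 Hz, folds to fs − 40 Hz = 8 Hz.
162 Hz mod fs = 18 Hz.
18 Hz ≤ fs/2 = 24 Hz, appears at 18 Hz.
30 Hz and 162 Hz both map to 18 Hz.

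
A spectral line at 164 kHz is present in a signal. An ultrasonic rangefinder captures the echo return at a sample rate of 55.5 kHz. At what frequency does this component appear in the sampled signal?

164 kHz mod fs = 53 kHz.
53 kHz > fs/2 = 27.75 kHz, folds to fs − 53 kHz = 2.5 kHz.

2.5 kHz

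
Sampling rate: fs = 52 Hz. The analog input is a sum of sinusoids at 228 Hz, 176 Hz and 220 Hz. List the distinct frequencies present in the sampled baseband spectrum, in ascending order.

12 Hz, 20 Hz

fs/2 = 26 Hz.
228 Hz mod fs = 20 Hz.
20 Hz ≤ fs/2 = 26 Hz, appears at 20 Hz.
176 Hz mod fs = 20 Hz.
20 Hz ≤ fs/2 = 26 Hz, appears at 20 Hz.
220 Hz mod fs = 12 Hz.
12 Hz ≤ fs/2 = 26 Hz, appears at 12 Hz.
Distinct values: {12 Hz, 20 Hz}.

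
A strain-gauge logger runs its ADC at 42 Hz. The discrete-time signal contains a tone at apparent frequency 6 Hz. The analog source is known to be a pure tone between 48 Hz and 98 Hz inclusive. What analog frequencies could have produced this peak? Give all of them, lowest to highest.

48 Hz, 78 Hz, 90 Hz

Frequencies that alias to 6 Hz are k·fs ± 6 Hz for integer k ≥ 0.
k=0: 6 Hz.
k=1: 36 Hz, 48 Hz.
k=2: 78 Hz, 90 Hz.
k=3: 120 Hz, 132 Hz.
Within [48 Hz, 98 Hz]: 48 Hz, 78 Hz, 90 Hz.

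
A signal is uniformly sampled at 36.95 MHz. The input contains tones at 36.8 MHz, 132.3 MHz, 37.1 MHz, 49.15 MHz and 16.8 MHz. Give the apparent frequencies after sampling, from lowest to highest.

fs/2 = 18.475 MHz.
36.8 MHz > fs/2 = 18.475 MHz, folds to fs − 36.8 MHz = 0.15 MHz.
132.3 MHz mod fs = 21.45 MHz.
21.45 MHz > fs/2 = 18.475 MHz, folds to fs − 21.45 MHz = 15.5 MHz.
37.1 MHz mod fs = 0.15 MHz.
0.15 MHz ≤ fs/2 = 18.475 MHz, appears at 0.15 MHz.
49.15 MHz mod fs = 12.2 MHz.
12.2 MHz ≤ fs/2 = 18.475 MHz, appears at 12.2 MHz.
16.8 MHz ≤ fs/2 = 18.475 MHz, passes unchanged.
Distinct values: {0.15 MHz, 12.2 MHz, 15.5 MHz, 16.8 MHz}.

0.15 MHz, 12.2 MHz, 15.5 MHz, 16.8 MHz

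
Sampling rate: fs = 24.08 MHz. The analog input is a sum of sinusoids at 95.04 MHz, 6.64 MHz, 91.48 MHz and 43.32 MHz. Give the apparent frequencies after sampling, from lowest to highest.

1.28 MHz, 4.84 MHz, 6.64 MHz

fs/2 = 12.04 MHz.
95.04 MHz mod fs = 22.8 MHz.
22.8 MHz > fs/2 = 12.04 MHz, folds to fs − 22.8 MHz = 1.28 MHz.
6.64 MHz ≤ fs/2 = 12.04 MHz, passes unchanged.
91.48 MHz mod fs = 19.24 MHz.
19.24 MHz > fs/2 = 12.04 MHz, folds to fs − 19.24 MHz = 4.84 MHz.
43.32 MHz mod fs = 19.24 MHz.
19.24 MHz > fs/2 = 12.04 MHz, folds to fs − 19.24 MHz = 4.84 MHz.
Distinct values: {1.28 MHz, 4.84 MHz, 6.64 MHz}.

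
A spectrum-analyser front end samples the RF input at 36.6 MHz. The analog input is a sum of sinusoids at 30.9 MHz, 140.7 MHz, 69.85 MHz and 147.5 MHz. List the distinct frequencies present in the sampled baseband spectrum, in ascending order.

fs/2 = 18.3 MHz.
30.9 MHz > fs/2 = 18.3 MHz, folds to fs − 30.9 MHz = 5.7 MHz.
140.7 MHz mod fs = 30.9 MHz.
30.9 MHz > fs/2 = 18.3 MHz, folds to fs − 30.9 MHz = 5.7 MHz.
69.85 MHz mod fs = 33.25 MHz.
33.25 MHz > fs/2 = 18.3 MHz, folds to fs − 33.25 MHz = 3.35 MHz.
147.5 MHz mod fs = 1.1 MHz.
1.1 MHz ≤ fs/2 = 18.3 MHz, appears at 1.1 MHz.
Distinct values: {1.1 MHz, 3.35 MHz, 5.7 MHz}.

1.1 MHz, 3.35 MHz, 5.7 MHz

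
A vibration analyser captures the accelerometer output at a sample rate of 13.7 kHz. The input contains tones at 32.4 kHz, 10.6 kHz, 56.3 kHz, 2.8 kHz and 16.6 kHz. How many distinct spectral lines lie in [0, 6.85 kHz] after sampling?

5

fs/2 = 6.85 kHz.
32.4 kHz mod fs = 5 kHz.
5 kHz ≤ fs/2 = 6.85 kHz, appears at 5 kHz.
10.6 kHz > fs/2 = 6.85 kHz, folds to fs − 10.6 kHz = 3.1 kHz.
56.3 kHz mod fs = 1.5 kHz.
1.5 kHz ≤ fs/2 = 6.85 kHz, appears at 1.5 kHz.
2.8 kHz ≤ fs/2 = 6.85 kHz, passes unchanged.
16.6 kHz mod fs = 2.9 kHz.
2.9 kHz ≤ fs/2 = 6.85 kHz, appears at 2.9 kHz.
Distinct values: {1.5 kHz, 2.8 kHz, 2.9 kHz, 3.1 kHz, 5 kHz} → 5.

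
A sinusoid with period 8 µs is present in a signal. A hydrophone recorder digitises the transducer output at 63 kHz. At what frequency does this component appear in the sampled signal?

T = 8 µs → f = 1/T = 125 kHz.
125 kHz mod fs = 62 kHz.
62 kHz > fs/2 = 31.5 kHz, folds to fs − 62 kHz = 1 kHz.

1 kHz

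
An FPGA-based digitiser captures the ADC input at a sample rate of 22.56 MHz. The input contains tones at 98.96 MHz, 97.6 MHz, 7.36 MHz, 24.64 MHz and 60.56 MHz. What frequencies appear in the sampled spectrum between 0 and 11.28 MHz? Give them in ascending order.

2.08 MHz, 7.12 MHz, 7.36 MHz, 8.72 MHz

fs/2 = 11.28 MHz.
98.96 MHz mod fs = 8.72 MHz.
8.72 MHz ≤ fs/2 = 11.28 MHz, appears at 8.72 MHz.
97.6 MHz mod fs = 7.36 MHz.
7.36 MHz ≤ fs/2 = 11.28 MHz, appears at 7.36 MHz.
7.36 MHz ≤ fs/2 = 11.28 MHz, passes unchanged.
24.64 MHz mod fs = 2.08 MHz.
2.08 MHz ≤ fs/2 = 11.28 MHz, appears at 2.08 MHz.
60.56 MHz mod fs = 15.44 MHz.
15.44 MHz > fs/2 = 11.28 MHz, folds to fs − 15.44 MHz = 7.12 MHz.
Distinct values: {2.08 MHz, 7.12 MHz, 7.36 MHz, 8.72 MHz}.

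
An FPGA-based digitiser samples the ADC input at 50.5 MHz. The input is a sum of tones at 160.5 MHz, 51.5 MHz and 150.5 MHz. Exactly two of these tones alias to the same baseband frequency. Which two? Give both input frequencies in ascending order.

51.5 MHz, 150.5 MHz

fs/2 = 25.25 MHz.
160.5 MHz mod fs = 9 MHz.
9 MHz ≤ fs/2 = 25.25 MHz, appears at 9 MHz.
51.5 MHz mod fs = 1 MHz.
1 MHz ≤ fs/2 = 25.25 MHz, appears at 1 MHz.
150.5 MHz mod fs = 49.5 MHz.
49.5 MHz > fs/2 = 25.25 MHz, folds to fs − 49.5 MHz = 1 MHz.
51.5 MHz and 150.5 MHz both map to 1 MHz.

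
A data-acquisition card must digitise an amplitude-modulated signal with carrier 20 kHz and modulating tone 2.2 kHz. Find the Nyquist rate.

44.4 kHz

AM sidebands sit at fc ± fm = 17.8 kHz and 22.2 kHz.
Highest-frequency component: 22.2 kHz.
Nyquist rate = 2 × 22.2 kHz = 44.4 kHz.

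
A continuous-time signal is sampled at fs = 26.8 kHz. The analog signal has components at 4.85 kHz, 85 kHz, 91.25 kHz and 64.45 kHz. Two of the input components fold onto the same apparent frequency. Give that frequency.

10.85 kHz

fs/2 = 13.4 kHz.
4.85 kHz ≤ fs/2 = 13.4 kHz, passes unchanged.
85 kHz mod fs = 4.6 kHz.
4.6 kHz ≤ fs/2 = 13.4 kHz, appears at 4.6 kHz.
91.25 kHz mod fs = 10.85 kHz.
10.85 kHz ≤ fs/2 = 13.4 kHz, appears at 10.85 kHz.
64.45 kHz mod fs = 10.85 kHz.
10.85 kHz ≤ fs/2 = 13.4 kHz, appears at 10.85 kHz.
64.45 kHz and 91.25 kHz both map to 10.85 kHz.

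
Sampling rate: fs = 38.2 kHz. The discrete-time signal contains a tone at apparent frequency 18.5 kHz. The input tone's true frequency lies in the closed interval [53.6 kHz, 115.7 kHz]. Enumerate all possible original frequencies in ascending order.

56.7 kHz, 57.9 kHz, 94.9 kHz, 96.1 kHz

Frequencies that alias to 18.5 kHz are k·fs ± 18.5 kHz for integer k ≥ 0.
k=0: 18.5 kHz.
k=1: 19.7 kHz, 56.7 kHz.
k=2: 57.9 kHz, 94.9 kHz.
k=3: 96.1 kHz, 133.1 kHz.
k=4: 134.3 kHz, 171.3 kHz.
Within [53.6 kHz, 115.7 kHz]: 56.7 kHz, 57.9 kHz, 94.9 kHz, 96.1 kHz.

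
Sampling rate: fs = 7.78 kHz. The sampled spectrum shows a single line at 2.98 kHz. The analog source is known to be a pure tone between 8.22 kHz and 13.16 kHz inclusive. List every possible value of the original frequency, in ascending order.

10.76 kHz, 12.58 kHz

Frequencies that alias to 2.98 kHz are k·fs ± 2.98 kHz for integer k ≥ 0.
k=0: 2.98 kHz.
k=1: 4.8 kHz, 10.76 kHz.
k=2: 12.58 kHz, 18.54 kHz.
k=3: 20.36 kHz, 26.32 kHz.
Within [8.22 kHz, 13.16 kHz]: 10.76 kHz, 12.58 kHz.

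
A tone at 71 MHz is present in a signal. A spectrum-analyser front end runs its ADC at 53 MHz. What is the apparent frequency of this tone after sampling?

71 MHz mod fs = 18 MHz.
18 MHz ≤ fs/2 = 26.5 MHz, appears at 18 MHz.

18 MHz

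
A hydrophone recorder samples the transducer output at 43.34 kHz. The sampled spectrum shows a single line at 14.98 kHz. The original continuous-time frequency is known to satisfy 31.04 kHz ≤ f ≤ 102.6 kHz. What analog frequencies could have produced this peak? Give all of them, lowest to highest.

Frequencies that alias to 14.98 kHz are k·fs ± 14.98 kHz for integer k ≥ 0.
k=0: 14.98 kHz.
k=1: 28.36 kHz, 58.32 kHz.
k=2: 71.7 kHz, 101.66 kHz.
k=3: 115.04 kHz, 145 kHz.
Within [31.04 kHz, 102.6 kHz]: 58.32 kHz, 71.7 kHz, 101.66 kHz.

58.32 kHz, 71.7 kHz, 101.66 kHz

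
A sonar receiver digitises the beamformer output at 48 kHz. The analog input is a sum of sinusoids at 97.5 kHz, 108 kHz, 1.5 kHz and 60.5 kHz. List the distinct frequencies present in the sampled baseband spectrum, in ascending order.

1.5 kHz, 12 kHz, 12.5 kHz

fs/2 = 24 kHz.
97.5 kHz mod fs = 1.5 kHz.
1.5 kHz ≤ fs/2 = 24 kHz, appears at 1.5 kHz.
108 kHz mod fs = 12 kHz.
12 kHz ≤ fs/2 = 24 kHz, appears at 12 kHz.
1.5 kHz ≤ fs/2 = 24 kHz, passes unchanged.
60.5 kHz mod fs = 12.5 kHz.
12.5 kHz ≤ fs/2 = 24 kHz, appears at 12.5 kHz.
Distinct values: {1.5 kHz, 12 kHz, 12.5 kHz}.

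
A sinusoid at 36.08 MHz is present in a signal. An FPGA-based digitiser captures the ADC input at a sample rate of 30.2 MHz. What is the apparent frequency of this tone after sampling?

36.08 MHz mod fs = 5.88 MHz.
5.88 MHz ≤ fs/2 = 15.1 MHz, appears at 5.88 MHz.

5.88 MHz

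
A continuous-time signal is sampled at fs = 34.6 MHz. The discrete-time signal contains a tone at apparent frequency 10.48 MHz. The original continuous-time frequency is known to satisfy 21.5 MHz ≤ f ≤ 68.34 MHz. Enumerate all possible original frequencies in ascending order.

24.12 MHz, 45.08 MHz, 58.72 MHz

Frequencies that alias to 10.48 MHz are k·fs ± 10.48 MHz for integer k ≥ 0.
k=0: 10.48 MHz.
k=1: 24.12 MHz, 45.08 MHz.
k=2: 58.72 MHz, 79.68 MHz.
k=3: 93.32 MHz, 114.28 MHz.
Within [21.5 MHz, 68.34 MHz]: 24.12 MHz, 45.08 MHz, 58.72 MHz.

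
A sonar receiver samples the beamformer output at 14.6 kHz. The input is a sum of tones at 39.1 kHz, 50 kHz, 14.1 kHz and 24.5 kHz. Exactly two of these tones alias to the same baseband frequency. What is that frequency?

fs/2 = 7.3 kHz.
39.1 kHz mod fs = 9.9 kHz.
9.9 kHz > fs/2 = 7.3 kHz, folds to fs − 9.9 kHz = 4.7 kHz.
50 kHz mod fs = 6.2 kHz.
6.2 kHz ≤ fs/2 = 7.3 kHz, appears at 6.2 kHz.
14.1 kHz > fs/2 = 7.3 kHz, folds to fs − 14.1 kHz = 0.5 kHz.
24.5 kHz mod fs = 9.9 kHz.
9.9 kHz > fs/2 = 7.3 kHz, folds to fs − 9.9 kHz = 4.7 kHz.
24.5 kHz and 39.1 kHz both map to 4.7 kHz.

4.7 kHz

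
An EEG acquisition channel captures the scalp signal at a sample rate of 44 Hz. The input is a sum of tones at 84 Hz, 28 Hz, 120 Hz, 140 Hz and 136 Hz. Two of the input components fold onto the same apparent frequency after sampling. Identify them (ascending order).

84 Hz, 136 Hz

fs/2 = 22 Hz.
84 Hz mod fs = 40 Hz.
40 Hz > fs/2 = 22 Hz, folds to fs − 40 Hz = 4 Hz.
28 Hz > fs/2 = 22 Hz, folds to fs − 28 Hz = 16 Hz.
120 Hz mod fs = 32 Hz.
32 Hz > fs/2 = 22 Hz, folds to fs − 32 Hz = 12 Hz.
140 Hz mod fs = 8 Hz.
8 Hz ≤ fs/2 = 22 Hz, appears at 8 Hz.
136 Hz mod fs = 4 Hz.
4 Hz ≤ fs/2 = 22 Hz, appears at 4 Hz.
84 Hz and 136 Hz both map to 4 Hz.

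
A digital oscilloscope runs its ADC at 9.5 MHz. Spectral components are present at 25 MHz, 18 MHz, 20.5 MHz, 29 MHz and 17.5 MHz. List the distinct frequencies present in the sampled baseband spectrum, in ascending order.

0.5 MHz, 1 MHz, 1.5 MHz, 3.5 MHz

fs/2 = 4.75 MHz.
25 MHz mod fs = 6 MHz.
6 MHz > fs/2 = 4.75 MHz, folds to fs − 6 MHz = 3.5 MHz.
18 MHz mod fs = 8.5 MHz.
8.5 MHz > fs/2 = 4.75 MHz, folds to fs − 8.5 MHz = 1 MHz.
20.5 MHz mod fs = 1.5 MHz.
1.5 MHz ≤ fs/2 = 4.75 MHz, appears at 1.5 MHz.
29 MHz mod fs = 0.5 MHz.
0.5 MHz ≤ fs/2 = 4.75 MHz, appears at 0.5 MHz.
17.5 MHz mod fs = 8 MHz.
8 MHz > fs/2 = 4.75 MHz, folds to fs − 8 MHz = 1.5 MHz.
Distinct values: {0.5 MHz, 1 MHz, 1.5 MHz, 3.5 MHz}.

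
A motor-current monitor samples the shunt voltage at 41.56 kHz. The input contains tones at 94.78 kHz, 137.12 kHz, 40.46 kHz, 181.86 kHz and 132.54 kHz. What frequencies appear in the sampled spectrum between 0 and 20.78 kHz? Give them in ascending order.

fs/2 = 20.78 kHz.
94.78 kHz mod fs = 11.66 kHz.
11.66 kHz ≤ fs/2 = 20.78 kHz, appears at 11.66 kHz.
137.12 kHz mod fs = 12.44 kHz.
12.44 kHz ≤ fs/2 = 20.78 kHz, appears at 12.44 kHz.
40.46 kHz > fs/2 = 20.78 kHz, folds to fs − 40.46 kHz = 1.1 kHz.
181.86 kHz mod fs = 15.62 kHz.
15.62 kHz ≤ fs/2 = 20.78 kHz, appears at 15.62 kHz.
132.54 kHz mod fs = 7.86 kHz.
7.86 kHz ≤ fs/2 = 20.78 kHz, appears at 7.86 kHz.
Distinct values: {1.1 kHz, 7.86 kHz, 11.66 kHz, 12.44 kHz, 15.62 kHz}.

1.1 kHz, 7.86 kHz, 11.66 kHz, 12.44 kHz, 15.62 kHz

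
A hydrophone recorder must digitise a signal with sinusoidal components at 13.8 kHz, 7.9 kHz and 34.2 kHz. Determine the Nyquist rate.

Highest-frequency component: 34.2 kHz.
Nyquist rate = 2 × 34.2 kHz = 68.4 kHz.

68.4 kHz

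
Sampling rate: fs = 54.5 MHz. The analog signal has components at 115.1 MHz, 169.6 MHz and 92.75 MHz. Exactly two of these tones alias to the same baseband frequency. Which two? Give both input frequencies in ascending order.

fs/2 = 27.25 MHz.
115.1 MHz mod fs = 6.1 MHz.
6.1 MHz ≤ fs/2 = 27.25 MHz, appears at 6.1 MHz.
169.6 MHz mod fs = 6.1 MHz.
6.1 MHz ≤ fs/2 = 27.25 MHz, appears at 6.1 MHz.
92.75 MHz mod fs = 38.25 MHz.
38.25 MHz > fs/2 = 27.25 MHz, folds to fs − 38.25 MHz = 16.25 MHz.
115.1 MHz and 169.6 MHz both map to 6.1 MHz.

115.1 MHz, 169.6 MHz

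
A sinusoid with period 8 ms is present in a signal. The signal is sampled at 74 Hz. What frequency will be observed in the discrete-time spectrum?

T = 8 ms → f = 1/T = 125 Hz.
125 Hz mod fs = 51 Hz.
51 Hz > fs/2 = 37 Hz, folds to fs − 51 Hz = 23 Hz.

23 Hz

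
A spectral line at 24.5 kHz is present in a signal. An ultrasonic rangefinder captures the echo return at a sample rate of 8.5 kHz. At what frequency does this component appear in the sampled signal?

1 kHz

24.5 kHz mod fs = 7.5 kHz.
7.5 kHz > fs/2 = 4.25 kHz, folds to fs − 7.5 kHz = 1 kHz.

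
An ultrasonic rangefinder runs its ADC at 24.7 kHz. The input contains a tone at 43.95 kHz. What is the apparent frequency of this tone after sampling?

5.45 kHz

43.95 kHz mod fs = 19.25 kHz.
19.25 kHz > fs/2 = 12.35 kHz, folds to fs − 19.25 kHz = 5.45 kHz.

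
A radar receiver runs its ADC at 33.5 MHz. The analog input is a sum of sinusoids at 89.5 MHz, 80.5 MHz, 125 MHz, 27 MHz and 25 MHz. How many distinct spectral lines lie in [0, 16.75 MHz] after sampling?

5

fs/2 = 16.75 MHz.
89.5 MHz mod fs = 22.5 MHz.
22.5 MHz > fs/2 = 16.75 MHz, folds to fs − 22.5 MHz = 11 MHz.
80.5 MHz mod fs = 13.5 MHz.
13.5 MHz ≤ fs/2 = 16.75 MHz, appears at 13.5 MHz.
125 MHz mod fs = 24.5 MHz.
24.5 MHz > fs/2 = 16.75 MHz, folds to fs − 24.5 MHz = 9 MHz.
27 MHz > fs/2 = 16.75 MHz, folds to fs − 27 MHz = 6.5 MHz.
25 MHz > fs/2 = 16.75 MHz, folds to fs − 25 MHz = 8.5 MHz.
Distinct values: {6.5 MHz, 8.5 MHz, 9 MHz, 11 MHz, 13.5 MHz} → 5.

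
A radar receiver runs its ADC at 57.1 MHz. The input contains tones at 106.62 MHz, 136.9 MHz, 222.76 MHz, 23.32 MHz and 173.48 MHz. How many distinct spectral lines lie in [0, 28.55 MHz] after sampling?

fs/2 = 28.55 MHz.
106.62 MHz mod fs = 49.52 MHz.
49.52 MHz > fs/2 = 28.55 MHz, folds to fs − 49.52 MHz = 7.58 MHz.
136.9 MHz mod fs = 22.7 MHz.
22.7 MHz ≤ fs/2 = 28.55 MHz, appears at 22.7 MHz.
222.76 MHz mod fs = 51.46 MHz.
51.46 MHz > fs/2 = 28.55 MHz, folds to fs − 51.46 MHz = 5.64 MHz.
23.32 MHz ≤ fs/2 = 28.55 MHz, passes unchanged.
173.48 MHz mod fs = 2.18 MHz.
2.18 MHz ≤ fs/2 = 28.55 MHz, appears at 2.18 MHz.
Distinct values: {2.18 MHz, 5.64 MHz, 7.58 MHz, 22.7 MHz, 23.32 MHz} → 5.

5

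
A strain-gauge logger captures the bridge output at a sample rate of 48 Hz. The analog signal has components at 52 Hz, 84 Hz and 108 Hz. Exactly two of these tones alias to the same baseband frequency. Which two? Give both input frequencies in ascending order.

fs/2 = 24 Hz.
52 Hz mod fs = 4 Hz.
4 Hz ≤ fs/2 = 24 Hz, appears at 4 Hz.
84 Hz mod fs = 36 Hz.
36 Hz > fs/2 = 24 Hz, folds to fs − 36 Hz = 12 Hz.
108 Hz mod fs = 12 Hz.
12 Hz ≤ fs/2 = 24 Hz, appears at 12 Hz.
84 Hz and 108 Hz both map to 12 Hz.

84 Hz, 108 Hz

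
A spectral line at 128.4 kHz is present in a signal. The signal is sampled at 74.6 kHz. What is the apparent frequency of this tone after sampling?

128.4 kHz mod fs = 53.8 kHz.
53.8 kHz > fs/2 = 37.3 kHz, folds to fs − 53.8 kHz = 20.8 kHz.

20.8 kHz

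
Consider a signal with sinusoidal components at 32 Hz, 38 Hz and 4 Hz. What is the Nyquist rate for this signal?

76 Hz

Highest-frequency component: 38 Hz.
Nyquist rate = 2 × 38 Hz = 76 Hz.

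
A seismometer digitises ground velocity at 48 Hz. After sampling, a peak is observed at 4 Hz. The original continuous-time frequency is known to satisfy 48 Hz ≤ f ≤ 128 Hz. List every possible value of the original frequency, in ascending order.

Frequencies that alias to 4 Hz are k·fs ± 4 Hz for integer k ≥ 0.
k=0: 4 Hz.
k=1: 44 Hz, 52 Hz.
k=2: 92 Hz, 100 Hz.
k=3: 140 Hz, 148 Hz.
Within [48 Hz, 128 Hz]: 52 Hz, 92 Hz, 100 Hz.

52 Hz, 92 Hz, 100 Hz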